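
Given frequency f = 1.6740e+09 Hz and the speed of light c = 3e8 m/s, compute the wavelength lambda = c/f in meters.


lambda = c / f = 3.0000e+08 / 1.6740e+09 = 0.1792 m

0.1792 m


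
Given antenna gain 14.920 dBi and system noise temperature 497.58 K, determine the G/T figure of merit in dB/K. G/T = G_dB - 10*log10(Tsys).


G/T = 14.920 - 10*log10(497.58) = 14.920 - 26.96863 = -12.05 dB/K

-12.05 dB/K


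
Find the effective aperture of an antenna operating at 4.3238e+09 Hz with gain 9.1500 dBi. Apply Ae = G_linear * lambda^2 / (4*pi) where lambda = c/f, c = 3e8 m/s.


lambda = c / f = 3.0000e+08 / 4.3238e+09 = 0.06938341 m
G_linear = 10^(9.1500/10) = 8.222426
Ae = G_linear * lambda^2 / (4*pi) = 8.222426 * 0.06938341^2 / (4*pi) = 3.150e-03 m^2

3.150e-03 m^2


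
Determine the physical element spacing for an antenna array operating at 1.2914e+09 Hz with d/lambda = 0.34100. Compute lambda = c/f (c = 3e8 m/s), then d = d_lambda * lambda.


lambda = c / f = 3.0000e+08 / 1.2914e+09 = 0.2323060 m
d = 0.34100 * 0.2323060 = 0.07922 m

0.07922 m


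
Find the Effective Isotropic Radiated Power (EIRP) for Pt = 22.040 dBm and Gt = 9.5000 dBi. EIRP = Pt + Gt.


EIRP = Pt + Gt = 22.040 + 9.5000 = 31.54 dBm

31.54 dBm


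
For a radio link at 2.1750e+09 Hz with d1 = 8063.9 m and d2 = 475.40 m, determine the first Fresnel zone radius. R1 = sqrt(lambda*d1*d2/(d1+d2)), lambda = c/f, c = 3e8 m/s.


lambda = c / f = 3.0000e+08 / 2.1750e+09 = 0.1379310 m
R1 = sqrt(0.1379310 * 8063.9 * 475.40 / (8063.9 + 475.40)) = 7.869 m

7.869 m


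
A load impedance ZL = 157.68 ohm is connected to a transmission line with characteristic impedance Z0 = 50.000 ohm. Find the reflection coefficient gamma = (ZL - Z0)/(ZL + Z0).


gamma = (157.68 - 50.000) / (157.68 + 50.000) = 0.5185

0.5185


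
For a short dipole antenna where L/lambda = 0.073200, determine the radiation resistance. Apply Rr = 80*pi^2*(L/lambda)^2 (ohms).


Rr = 80 * pi^2 * (0.073200)^2 = 80 * 9.869604 * 5.358240e-03 = 4.231 ohm

4.231 ohm


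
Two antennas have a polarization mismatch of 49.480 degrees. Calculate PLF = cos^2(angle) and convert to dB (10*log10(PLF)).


PLF_linear = cos^2(49.480 deg) = 0.4221276
PLF_dB = 10 * log10(0.4221276) = -3.746 dB

-3.746 dB


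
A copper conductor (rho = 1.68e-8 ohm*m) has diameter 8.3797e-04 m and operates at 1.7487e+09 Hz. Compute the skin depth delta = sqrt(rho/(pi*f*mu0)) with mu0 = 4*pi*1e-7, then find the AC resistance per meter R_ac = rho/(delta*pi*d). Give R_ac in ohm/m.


delta = sqrt(1.68e-8 / (pi * 1.7487e+09 * 4*pi*1e-7)) = 1.559973e-06 m
R_ac = 1.68e-8 / (1.559973e-06 * pi * 8.3797e-04) = 4.091 ohm/m

4.091 ohm/m


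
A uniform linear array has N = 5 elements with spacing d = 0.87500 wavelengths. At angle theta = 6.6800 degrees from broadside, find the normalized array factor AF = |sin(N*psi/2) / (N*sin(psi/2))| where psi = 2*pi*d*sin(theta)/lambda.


psi = 2*pi*0.87500*sin(6.6800 deg) = 0.6395249 rad
AF = |sin(5*0.6395249/2) / (5*sin(0.6395249/2))| = 0.6360

0.6360


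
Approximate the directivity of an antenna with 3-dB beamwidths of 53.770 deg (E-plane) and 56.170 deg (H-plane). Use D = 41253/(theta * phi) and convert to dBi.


D_linear = 41253 / (53.770 * 56.170) = 13.65875
D_dBi = 10 * log10(13.65875) = 11.35 dBi

11.35 dBi


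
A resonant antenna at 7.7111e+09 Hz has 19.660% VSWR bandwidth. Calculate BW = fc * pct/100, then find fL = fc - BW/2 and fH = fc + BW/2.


BW = 7.7111e+09 * 19.660/100 = 1.516002e+09 Hz
fL = 7.7111e+09 - 1.516002e+09/2 = 6.953e+09 Hz
fH = 7.7111e+09 + 1.516002e+09/2 = 8.469e+09 Hz

BW=1.516e+09 Hz, fL=6.953e+09 Hz, fH=8.469e+09 Hz


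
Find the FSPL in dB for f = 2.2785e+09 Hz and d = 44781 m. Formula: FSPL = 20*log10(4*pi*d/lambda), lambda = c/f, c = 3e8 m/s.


lambda = c / f = 3.0000e+08 / 2.2785e+09 = 0.1316656 m
FSPL = 20 * log10(4*pi*44781/0.1316656) = 132.6 dB

132.6 dB


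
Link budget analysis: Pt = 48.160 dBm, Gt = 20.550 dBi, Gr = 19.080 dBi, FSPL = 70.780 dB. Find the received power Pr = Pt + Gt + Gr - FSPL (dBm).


Pr = 48.160 + 20.550 + 19.080 - 70.780 = 17.01 dBm

17.01 dBm


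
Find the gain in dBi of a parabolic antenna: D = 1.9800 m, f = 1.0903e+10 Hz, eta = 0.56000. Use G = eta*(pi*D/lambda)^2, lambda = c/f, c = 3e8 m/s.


lambda = c / f = 3.0000e+08 / 1.0903e+10 = 0.02751536 m
G_linear = 0.56000 * (pi * 1.9800 / 0.02751536)^2 = 28619.88
G_dBi = 10 * log10(28619.88) = 44.57 dBi

44.57 dBi


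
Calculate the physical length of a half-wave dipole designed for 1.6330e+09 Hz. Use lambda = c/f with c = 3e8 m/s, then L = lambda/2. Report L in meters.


lambda = c / f = 3.0000e+08 / 1.6330e+09 = 0.1837110 m
L = lambda / 2 = 0.1837110 / 2 = 0.09186 m

0.09186 m


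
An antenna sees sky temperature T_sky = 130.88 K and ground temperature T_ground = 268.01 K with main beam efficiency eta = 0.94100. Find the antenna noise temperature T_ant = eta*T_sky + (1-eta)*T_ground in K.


T_ant = 0.94100 * 130.88 + (1 - 0.94100) * 268.01 = 139.0 K

139.0 K


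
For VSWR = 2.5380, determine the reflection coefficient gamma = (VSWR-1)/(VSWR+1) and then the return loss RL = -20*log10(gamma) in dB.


gamma = (2.5380 - 1) / (2.5380 + 1) = 0.4347089
RL = -20 * log10(0.4347089) = 7.236 dB

7.236 dB


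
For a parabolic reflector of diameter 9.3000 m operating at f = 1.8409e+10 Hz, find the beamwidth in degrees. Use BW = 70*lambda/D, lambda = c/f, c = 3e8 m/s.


lambda = c / f = 3.0000e+08 / 1.8409e+10 = 0.01629638 m
BW = 70 * 0.01629638 / 9.3000 = 0.1227 deg

0.1227 deg


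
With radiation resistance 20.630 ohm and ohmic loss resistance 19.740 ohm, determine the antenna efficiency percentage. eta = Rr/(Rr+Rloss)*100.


eta = 20.630 / (20.630 + 19.740) * 100 = 51.10%

51.10%


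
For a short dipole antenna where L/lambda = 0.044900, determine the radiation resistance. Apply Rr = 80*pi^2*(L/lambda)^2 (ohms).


Rr = 80 * pi^2 * (0.044900)^2 = 80 * 9.869604 * 2.016010e-03 = 1.592 ohm

1.592 ohm


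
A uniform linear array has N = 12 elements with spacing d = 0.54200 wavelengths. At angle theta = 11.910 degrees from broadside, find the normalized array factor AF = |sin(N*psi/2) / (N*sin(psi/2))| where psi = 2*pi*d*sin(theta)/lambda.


psi = 2*pi*0.54200*sin(11.910 deg) = 0.7028071 rad
AF = |sin(12*0.7028071/2) / (12*sin(0.7028071/2))| = 0.2130

0.2130


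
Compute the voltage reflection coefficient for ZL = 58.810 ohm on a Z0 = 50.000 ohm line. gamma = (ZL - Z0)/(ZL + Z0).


gamma = (58.810 - 50.000) / (58.810 + 50.000) = 0.08097

0.08097


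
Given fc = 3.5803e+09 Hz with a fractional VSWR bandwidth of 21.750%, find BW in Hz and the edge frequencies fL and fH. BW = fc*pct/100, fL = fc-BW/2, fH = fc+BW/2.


BW = 3.5803e+09 * 21.750/100 = 7.787152e+08 Hz
fL = 3.5803e+09 - 7.787152e+08/2 = 3.191e+09 Hz
fH = 3.5803e+09 + 7.787152e+08/2 = 3.970e+09 Hz

BW=7.787e+08 Hz, fL=3.191e+09 Hz, fH=3.970e+09 Hz


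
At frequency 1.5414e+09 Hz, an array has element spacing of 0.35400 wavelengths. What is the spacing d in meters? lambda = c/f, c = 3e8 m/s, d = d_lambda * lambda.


lambda = c / f = 3.0000e+08 / 1.5414e+09 = 0.1946283 m
d = 0.35400 * 0.1946283 = 0.06890 m

0.06890 m


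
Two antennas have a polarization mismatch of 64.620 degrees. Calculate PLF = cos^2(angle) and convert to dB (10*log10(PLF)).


PLF_linear = cos^2(64.620 deg) = 0.1837149
PLF_dB = 10 * log10(0.1837149) = -7.359 dB

-7.359 dB


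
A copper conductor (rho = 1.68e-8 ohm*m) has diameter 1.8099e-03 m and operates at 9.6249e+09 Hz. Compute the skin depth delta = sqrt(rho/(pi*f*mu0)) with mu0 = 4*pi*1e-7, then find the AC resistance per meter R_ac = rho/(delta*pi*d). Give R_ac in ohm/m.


delta = sqrt(1.68e-8 / (pi * 9.6249e+09 * 4*pi*1e-7)) = 6.649311e-07 m
R_ac = 1.68e-8 / (6.649311e-07 * pi * 1.8099e-03) = 4.444 ohm/m

4.444 ohm/m


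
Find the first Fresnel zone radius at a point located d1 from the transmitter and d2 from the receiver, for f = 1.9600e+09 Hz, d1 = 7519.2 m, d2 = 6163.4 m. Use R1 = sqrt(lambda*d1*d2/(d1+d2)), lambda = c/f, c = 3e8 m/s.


lambda = c / f = 3.0000e+08 / 1.9600e+09 = 0.1530612 m
R1 = sqrt(0.1530612 * 7519.2 * 6163.4 / (7519.2 + 6163.4)) = 22.77 m

22.77 m


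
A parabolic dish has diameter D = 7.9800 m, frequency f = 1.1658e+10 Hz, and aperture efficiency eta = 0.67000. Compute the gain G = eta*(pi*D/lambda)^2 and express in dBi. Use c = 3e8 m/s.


lambda = c / f = 3.0000e+08 / 1.1658e+10 = 0.02573340 m
G_linear = 0.67000 * (pi * 7.9800 / 0.02573340)^2 = 635895.8
G_dBi = 10 * log10(635895.8) = 58.03 dBi

58.03 dBi


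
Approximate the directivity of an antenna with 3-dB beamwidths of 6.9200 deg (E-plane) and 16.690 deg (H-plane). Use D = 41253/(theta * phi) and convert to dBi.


D_linear = 41253 / (6.9200 * 16.690) = 357.1849
D_dBi = 10 * log10(357.1849) = 25.53 dBi

25.53 dBi


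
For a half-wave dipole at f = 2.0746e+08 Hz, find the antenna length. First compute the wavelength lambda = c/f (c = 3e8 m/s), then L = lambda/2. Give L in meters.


lambda = c / f = 3.0000e+08 / 2.0746e+08 = 1.446062 m
L = lambda / 2 = 1.446062 / 2 = 0.7230 m

0.7230 m


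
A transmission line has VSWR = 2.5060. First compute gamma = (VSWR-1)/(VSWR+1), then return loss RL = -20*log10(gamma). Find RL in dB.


gamma = (2.5060 - 1) / (2.5060 + 1) = 0.4295493
RL = -20 * log10(0.4295493) = 7.340 dB

7.340 dB


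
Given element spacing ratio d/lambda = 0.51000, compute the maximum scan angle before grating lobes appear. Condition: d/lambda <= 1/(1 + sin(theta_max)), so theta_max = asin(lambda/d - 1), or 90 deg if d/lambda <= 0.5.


lambda/d - 1 = 1/0.51000 - 1 = 0.9607843
theta_max = asin(0.9607843) = 73.90 deg

73.90 deg


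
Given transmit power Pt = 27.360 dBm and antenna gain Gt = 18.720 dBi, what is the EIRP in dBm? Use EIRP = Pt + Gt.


EIRP = Pt + Gt = 27.360 + 18.720 = 46.08 dBm

46.08 dBm


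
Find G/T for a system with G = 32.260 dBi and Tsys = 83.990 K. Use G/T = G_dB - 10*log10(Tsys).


G/T = 32.260 - 10*log10(83.990) = 32.260 - 19.24228 = 13.02 dB/K

13.02 dB/K


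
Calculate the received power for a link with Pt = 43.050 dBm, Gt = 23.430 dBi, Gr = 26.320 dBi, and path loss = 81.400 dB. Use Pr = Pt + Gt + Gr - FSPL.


Pr = 43.050 + 23.430 + 26.320 - 81.400 = 11.40 dBm

11.40 dBm


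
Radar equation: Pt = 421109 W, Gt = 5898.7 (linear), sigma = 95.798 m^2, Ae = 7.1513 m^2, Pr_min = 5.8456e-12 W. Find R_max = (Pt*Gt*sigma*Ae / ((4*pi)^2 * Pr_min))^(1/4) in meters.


R^4 = 421109*5898.7*95.798*7.1513 / ((4*pi)^2 * 5.8456e-12) = 1.843501e+21
R_max = 1.843501e+21^0.25 = 207210 m

207210 m


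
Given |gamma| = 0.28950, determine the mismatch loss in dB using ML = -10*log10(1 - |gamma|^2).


ML = -10 * log10(1 - 0.28950^2) = -10 * log10(0.91618975) = 0.3801 dB

0.3801 dB


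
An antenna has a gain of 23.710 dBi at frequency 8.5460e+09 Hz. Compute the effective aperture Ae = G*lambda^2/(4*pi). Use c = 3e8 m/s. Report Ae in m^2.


lambda = c / f = 3.0000e+08 / 8.5460e+09 = 0.03510414 m
G_linear = 10^(23.710/10) = 234.9633
Ae = G_linear * lambda^2 / (4*pi) = 234.9633 * 0.03510414^2 / (4*pi) = 0.02304 m^2

0.02304 m^2


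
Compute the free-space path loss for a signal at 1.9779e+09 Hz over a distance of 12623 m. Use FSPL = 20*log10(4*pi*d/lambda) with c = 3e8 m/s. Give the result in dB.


lambda = c / f = 3.0000e+08 / 1.9779e+09 = 0.1516760 m
FSPL = 20 * log10(4*pi*12623/0.1516760) = 120.4 dB

120.4 dB


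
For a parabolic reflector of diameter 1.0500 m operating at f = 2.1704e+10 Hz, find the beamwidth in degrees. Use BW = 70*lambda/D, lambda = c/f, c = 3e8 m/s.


lambda = c / f = 3.0000e+08 / 2.1704e+10 = 0.01382234 m
BW = 70 * 0.01382234 / 1.0500 = 0.9215 deg

0.9215 deg


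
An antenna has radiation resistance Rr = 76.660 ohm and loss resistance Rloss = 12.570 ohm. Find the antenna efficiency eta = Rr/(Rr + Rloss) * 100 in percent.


eta = 76.660 / (76.660 + 12.570) * 100 = 85.91%

85.91%


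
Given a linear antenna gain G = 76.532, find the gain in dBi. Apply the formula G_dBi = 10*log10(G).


G_dBi = 10 * log10(76.532) = 18.84 dBi

18.84 dBi


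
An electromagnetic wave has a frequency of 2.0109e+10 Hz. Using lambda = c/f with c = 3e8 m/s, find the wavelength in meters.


lambda = c / f = 3.0000e+08 / 2.0109e+10 = 0.01492 m

0.01492 m


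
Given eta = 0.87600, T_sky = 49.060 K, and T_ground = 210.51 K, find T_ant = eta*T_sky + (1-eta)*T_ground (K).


T_ant = 0.87600 * 49.060 + (1 - 0.87600) * 210.51 = 69.08 K

69.08 K


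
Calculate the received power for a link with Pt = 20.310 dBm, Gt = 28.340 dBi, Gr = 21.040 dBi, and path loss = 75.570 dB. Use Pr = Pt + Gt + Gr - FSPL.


Pr = 20.310 + 28.340 + 21.040 - 75.570 = -5.88 dBm

-5.88 dBm


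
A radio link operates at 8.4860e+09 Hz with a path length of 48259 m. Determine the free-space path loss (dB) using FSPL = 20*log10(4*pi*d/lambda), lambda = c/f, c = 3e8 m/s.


lambda = c / f = 3.0000e+08 / 8.4860e+09 = 0.03535235 m
FSPL = 20 * log10(4*pi*48259/0.03535235) = 144.7 dB

144.7 dB


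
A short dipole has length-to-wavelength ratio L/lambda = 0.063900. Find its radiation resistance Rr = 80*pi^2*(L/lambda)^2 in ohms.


Rr = 80 * pi^2 * (0.063900)^2 = 80 * 9.869604 * 4.083210e-03 = 3.224 ohm

3.224 ohm


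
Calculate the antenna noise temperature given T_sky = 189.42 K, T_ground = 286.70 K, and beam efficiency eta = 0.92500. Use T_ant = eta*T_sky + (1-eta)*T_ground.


T_ant = 0.92500 * 189.42 + (1 - 0.92500) * 286.70 = 196.7 K

196.7 K


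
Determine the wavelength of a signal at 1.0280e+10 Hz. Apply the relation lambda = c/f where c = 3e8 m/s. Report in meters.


lambda = c / f = 3.0000e+08 / 1.0280e+10 = 0.02918 m

0.02918 m


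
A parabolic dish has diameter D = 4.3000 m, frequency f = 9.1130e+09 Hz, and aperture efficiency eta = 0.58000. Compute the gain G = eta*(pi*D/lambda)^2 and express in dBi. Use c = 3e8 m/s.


lambda = c / f = 3.0000e+08 / 9.1130e+09 = 0.03292000 m
G_linear = 0.58000 * (pi * 4.3000 / 0.03292000)^2 = 97666.36
G_dBi = 10 * log10(97666.36) = 49.90 dBi

49.90 dBi


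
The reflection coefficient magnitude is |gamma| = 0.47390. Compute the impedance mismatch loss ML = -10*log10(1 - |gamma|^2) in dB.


ML = -10 * log10(1 - 0.47390^2) = -10 * log10(0.77541879) = 1.105 dB

1.105 dB


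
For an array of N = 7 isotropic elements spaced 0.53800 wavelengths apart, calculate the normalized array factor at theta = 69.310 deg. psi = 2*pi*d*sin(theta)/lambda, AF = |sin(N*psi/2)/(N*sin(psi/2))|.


psi = 2*pi*0.53800*sin(69.310 deg) = 3.162340 rad
AF = |sin(7*3.162340/2) / (7*sin(3.162340/2))| = 0.1425

0.1425


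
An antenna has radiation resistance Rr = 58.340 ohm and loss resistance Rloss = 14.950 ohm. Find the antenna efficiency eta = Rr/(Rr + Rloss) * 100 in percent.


eta = 58.340 / (58.340 + 14.950) * 100 = 79.60%

79.60%


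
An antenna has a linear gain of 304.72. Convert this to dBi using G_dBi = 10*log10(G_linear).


G_dBi = 10 * log10(304.72) = 24.84 dBi

24.84 dBi


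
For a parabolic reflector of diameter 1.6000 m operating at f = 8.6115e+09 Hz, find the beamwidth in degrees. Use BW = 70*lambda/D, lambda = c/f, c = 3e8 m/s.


lambda = c / f = 3.0000e+08 / 8.6115e+09 = 0.03483714 m
BW = 70 * 0.03483714 / 1.6000 = 1.524 deg

1.524 deg


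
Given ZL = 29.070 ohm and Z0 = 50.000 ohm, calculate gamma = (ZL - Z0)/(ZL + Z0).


gamma = (29.070 - 50.000) / (29.070 + 50.000) = -0.2647

-0.2647


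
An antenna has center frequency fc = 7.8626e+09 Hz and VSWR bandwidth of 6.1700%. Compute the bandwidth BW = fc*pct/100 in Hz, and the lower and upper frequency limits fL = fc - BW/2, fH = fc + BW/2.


BW = 7.8626e+09 * 6.1700/100 = 4.851224e+08 Hz
fL = 7.8626e+09 - 4.851224e+08/2 = 7.620e+09 Hz
fH = 7.8626e+09 + 4.851224e+08/2 = 8.105e+09 Hz

BW=4.851e+08 Hz, fL=7.620e+09 Hz, fH=8.105e+09 Hz


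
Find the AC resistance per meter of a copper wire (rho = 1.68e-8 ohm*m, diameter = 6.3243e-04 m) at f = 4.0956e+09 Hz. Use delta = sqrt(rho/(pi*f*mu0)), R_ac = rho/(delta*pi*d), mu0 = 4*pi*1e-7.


delta = sqrt(1.68e-8 / (pi * 4.0956e+09 * 4*pi*1e-7)) = 1.019333e-06 m
R_ac = 1.68e-8 / (1.019333e-06 * pi * 6.3243e-04) = 8.295 ohm/m

8.295 ohm/m


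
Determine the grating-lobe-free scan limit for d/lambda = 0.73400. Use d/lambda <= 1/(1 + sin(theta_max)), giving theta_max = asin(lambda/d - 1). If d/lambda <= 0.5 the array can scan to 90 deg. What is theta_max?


lambda/d - 1 = 1/0.73400 - 1 = 0.3623978
theta_max = asin(0.3623978) = 21.25 deg

21.25 deg


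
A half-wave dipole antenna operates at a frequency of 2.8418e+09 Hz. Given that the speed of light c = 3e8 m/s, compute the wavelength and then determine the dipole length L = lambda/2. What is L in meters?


lambda = c / f = 3.0000e+08 / 2.8418e+09 = 0.1055669 m
L = lambda / 2 = 0.1055669 / 2 = 0.05278 m

0.05278 m


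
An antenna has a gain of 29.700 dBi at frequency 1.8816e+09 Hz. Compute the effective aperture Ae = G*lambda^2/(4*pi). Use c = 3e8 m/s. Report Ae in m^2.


lambda = c / f = 3.0000e+08 / 1.8816e+09 = 0.1594388 m
G_linear = 10^(29.700/10) = 933.2543
Ae = G_linear * lambda^2 / (4*pi) = 933.2543 * 0.1594388^2 / (4*pi) = 1.888 m^2

1.888 m^2


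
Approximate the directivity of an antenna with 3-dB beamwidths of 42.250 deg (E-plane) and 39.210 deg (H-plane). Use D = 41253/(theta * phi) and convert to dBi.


D_linear = 41253 / (42.250 * 39.210) = 24.90187
D_dBi = 10 * log10(24.90187) = 13.96 dBi

13.96 dBi


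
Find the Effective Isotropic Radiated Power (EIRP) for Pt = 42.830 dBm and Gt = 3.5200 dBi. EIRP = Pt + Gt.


EIRP = Pt + Gt = 42.830 + 3.5200 = 46.35 dBm

46.35 dBm


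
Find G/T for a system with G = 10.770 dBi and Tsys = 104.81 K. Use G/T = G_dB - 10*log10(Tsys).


G/T = 10.770 - 10*log10(104.81) = 10.770 - 20.20403 = -9.434 dB/K

-9.434 dB/K


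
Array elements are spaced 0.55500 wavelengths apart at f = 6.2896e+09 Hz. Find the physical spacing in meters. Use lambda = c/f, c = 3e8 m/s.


lambda = c / f = 3.0000e+08 / 6.2896e+09 = 0.04769779 m
d = 0.55500 * 0.04769779 = 0.02647 m

0.02647 m


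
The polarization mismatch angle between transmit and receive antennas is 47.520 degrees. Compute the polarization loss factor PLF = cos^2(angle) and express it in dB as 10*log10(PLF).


PLF_linear = cos^2(47.520 deg) = 0.4560744
PLF_dB = 10 * log10(0.4560744) = -3.410 dB

-3.410 dB


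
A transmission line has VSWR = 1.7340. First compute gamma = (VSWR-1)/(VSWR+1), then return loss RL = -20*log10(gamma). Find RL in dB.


gamma = (1.7340 - 1) / (1.7340 + 1) = 0.2684711
RL = -20 * log10(0.2684711) = 11.42 dB

11.42 dB


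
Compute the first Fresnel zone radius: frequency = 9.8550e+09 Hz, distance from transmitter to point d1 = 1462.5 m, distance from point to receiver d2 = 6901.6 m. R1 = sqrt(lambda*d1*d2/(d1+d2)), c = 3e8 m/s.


lambda = c / f = 3.0000e+08 / 9.8550e+09 = 0.03044140 m
R1 = sqrt(0.03044140 * 1462.5 * 6901.6 / (1462.5 + 6901.6)) = 6.061 m

6.061 m


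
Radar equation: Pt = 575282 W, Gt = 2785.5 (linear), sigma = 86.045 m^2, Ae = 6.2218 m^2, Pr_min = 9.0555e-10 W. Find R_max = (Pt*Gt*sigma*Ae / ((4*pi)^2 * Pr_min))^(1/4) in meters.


R^4 = 575282*2785.5*86.045*6.2218 / ((4*pi)^2 * 9.0555e-10) = 5.999202e+18
R_max = 5.999202e+18^0.25 = 49491 m

49491 m


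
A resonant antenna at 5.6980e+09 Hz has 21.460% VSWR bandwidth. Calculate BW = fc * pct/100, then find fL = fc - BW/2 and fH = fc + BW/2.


BW = 5.6980e+09 * 21.460/100 = 1.222791e+09 Hz
fL = 5.6980e+09 - 1.222791e+09/2 = 5.087e+09 Hz
fH = 5.6980e+09 + 1.222791e+09/2 = 6.309e+09 Hz

BW=1.223e+09 Hz, fL=5.087e+09 Hz, fH=6.309e+09 Hz


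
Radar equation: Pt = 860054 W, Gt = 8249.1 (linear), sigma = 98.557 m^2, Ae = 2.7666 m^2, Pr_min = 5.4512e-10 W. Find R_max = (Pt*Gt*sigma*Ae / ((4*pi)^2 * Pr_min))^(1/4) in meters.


R^4 = 860054*8249.1*98.557*2.7666 / ((4*pi)^2 * 5.4512e-10) = 2.247265e+19
R_max = 2.247265e+19^0.25 = 68852 m

68852 m


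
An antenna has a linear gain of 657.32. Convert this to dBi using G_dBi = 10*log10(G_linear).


G_dBi = 10 * log10(657.32) = 28.18 dBi

28.18 dBi


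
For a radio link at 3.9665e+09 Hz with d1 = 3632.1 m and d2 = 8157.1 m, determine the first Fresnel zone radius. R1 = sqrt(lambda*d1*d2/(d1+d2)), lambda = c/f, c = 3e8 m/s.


lambda = c / f = 3.0000e+08 / 3.9665e+09 = 0.07563343 m
R1 = sqrt(0.07563343 * 3632.1 * 8157.1 / (3632.1 + 8157.1)) = 13.79 m

13.79 m


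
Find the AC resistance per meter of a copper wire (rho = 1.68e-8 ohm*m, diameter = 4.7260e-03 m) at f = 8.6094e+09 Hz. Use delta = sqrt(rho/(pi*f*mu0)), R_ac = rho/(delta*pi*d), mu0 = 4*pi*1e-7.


delta = sqrt(1.68e-8 / (pi * 8.6094e+09 * 4*pi*1e-7)) = 7.030534e-07 m
R_ac = 1.68e-8 / (7.030534e-07 * pi * 4.7260e-03) = 1.609 ohm/m

1.609 ohm/m


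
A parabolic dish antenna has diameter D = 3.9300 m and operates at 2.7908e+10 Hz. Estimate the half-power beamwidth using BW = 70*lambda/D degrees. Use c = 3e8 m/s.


lambda = c / f = 3.0000e+08 / 2.7908e+10 = 0.01074961 m
BW = 70 * 0.01074961 / 3.9300 = 0.1915 deg

0.1915 deg


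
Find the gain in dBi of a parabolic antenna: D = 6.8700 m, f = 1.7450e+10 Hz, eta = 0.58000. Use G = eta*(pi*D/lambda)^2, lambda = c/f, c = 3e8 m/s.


lambda = c / f = 3.0000e+08 / 1.7450e+10 = 0.01719198 m
G_linear = 0.58000 * (pi * 6.8700 / 0.01719198)^2 = 914091.0
G_dBi = 10 * log10(914091.0) = 59.61 dBi

59.61 dBi


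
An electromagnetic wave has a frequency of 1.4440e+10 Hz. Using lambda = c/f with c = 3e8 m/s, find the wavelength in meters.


lambda = c / f = 3.0000e+08 / 1.4440e+10 = 0.02078 m

0.02078 m


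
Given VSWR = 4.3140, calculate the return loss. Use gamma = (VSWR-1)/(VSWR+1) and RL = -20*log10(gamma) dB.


gamma = (4.3140 - 1) / (4.3140 + 1) = 0.6236357
RL = -20 * log10(0.6236357) = 4.101 dB

4.101 dB


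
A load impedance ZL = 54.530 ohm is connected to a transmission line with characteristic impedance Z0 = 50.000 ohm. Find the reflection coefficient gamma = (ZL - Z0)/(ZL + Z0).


gamma = (54.530 - 50.000) / (54.530 + 50.000) = 0.04334

0.04334


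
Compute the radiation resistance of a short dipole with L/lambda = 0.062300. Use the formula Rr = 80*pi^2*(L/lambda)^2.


Rr = 80 * pi^2 * (0.062300)^2 = 80 * 9.869604 * 3.881290e-03 = 3.065 ohm

3.065 ohm


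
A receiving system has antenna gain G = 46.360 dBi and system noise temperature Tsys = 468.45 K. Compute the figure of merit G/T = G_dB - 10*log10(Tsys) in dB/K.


G/T = 46.360 - 10*log10(468.45) = 46.360 - 26.70663 = 19.65 dB/K

19.65 dB/K


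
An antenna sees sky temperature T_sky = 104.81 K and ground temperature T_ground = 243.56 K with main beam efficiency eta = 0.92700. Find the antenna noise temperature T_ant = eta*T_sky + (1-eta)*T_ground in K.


T_ant = 0.92700 * 104.81 + (1 - 0.92700) * 243.56 = 114.9 K

114.9 K


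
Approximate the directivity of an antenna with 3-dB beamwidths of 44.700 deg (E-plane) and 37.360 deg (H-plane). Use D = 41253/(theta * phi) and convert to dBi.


D_linear = 41253 / (44.700 * 37.360) = 24.70251
D_dBi = 10 * log10(24.70251) = 13.93 dBi

13.93 dBi


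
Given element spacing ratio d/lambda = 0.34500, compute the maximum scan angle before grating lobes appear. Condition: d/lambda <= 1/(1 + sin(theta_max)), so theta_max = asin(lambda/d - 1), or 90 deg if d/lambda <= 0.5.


lambda/d - 1 = 1/0.34500 - 1 = 1.898551 >= 1
d/lambda <= 0.5, so the array can scan to endfire without grating lobes: theta_max = 90 deg

90 deg


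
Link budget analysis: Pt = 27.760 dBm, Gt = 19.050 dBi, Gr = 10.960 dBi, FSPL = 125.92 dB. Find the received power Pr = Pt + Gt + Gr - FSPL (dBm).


Pr = 27.760 + 19.050 + 10.960 - 125.92 = -68.15 dBm

-68.15 dBm


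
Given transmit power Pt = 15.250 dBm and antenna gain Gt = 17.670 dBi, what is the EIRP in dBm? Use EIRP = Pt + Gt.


EIRP = Pt + Gt = 15.250 + 17.670 = 32.92 dBm

32.92 dBm


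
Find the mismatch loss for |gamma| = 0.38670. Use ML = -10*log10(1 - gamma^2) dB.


ML = -10 * log10(1 - 0.38670^2) = -10 * log10(0.85046311) = 0.7034 dB

0.7034 dB


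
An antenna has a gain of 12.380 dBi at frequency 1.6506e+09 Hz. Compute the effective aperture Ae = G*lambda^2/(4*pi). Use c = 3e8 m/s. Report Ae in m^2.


lambda = c / f = 3.0000e+08 / 1.6506e+09 = 0.1817521 m
G_linear = 10^(12.380/10) = 17.29816
Ae = G_linear * lambda^2 / (4*pi) = 17.29816 * 0.1817521^2 / (4*pi) = 0.04547 m^2

0.04547 m^2


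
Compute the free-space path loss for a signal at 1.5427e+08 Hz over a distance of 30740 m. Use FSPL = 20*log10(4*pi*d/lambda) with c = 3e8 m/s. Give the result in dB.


lambda = c / f = 3.0000e+08 / 1.5427e+08 = 1.944643 m
FSPL = 20 * log10(4*pi*30740/1.944643) = 106.0 dB

106.0 dB


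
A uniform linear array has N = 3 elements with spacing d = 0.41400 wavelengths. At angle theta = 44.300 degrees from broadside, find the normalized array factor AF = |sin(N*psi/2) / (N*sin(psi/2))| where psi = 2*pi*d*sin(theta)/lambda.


psi = 2*pi*0.41400*sin(44.300 deg) = 1.816745 rad
AF = |sin(3*1.816745/2) / (3*sin(1.816745/2))| = 0.1710

0.1710


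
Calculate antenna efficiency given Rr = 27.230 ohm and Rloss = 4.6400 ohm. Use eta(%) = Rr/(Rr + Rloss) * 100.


eta = 27.230 / (27.230 + 4.6400) * 100 = 85.44%

85.44%


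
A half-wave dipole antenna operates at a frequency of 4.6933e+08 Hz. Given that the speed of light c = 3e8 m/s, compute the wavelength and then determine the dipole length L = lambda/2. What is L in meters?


lambda = c / f = 3.0000e+08 / 4.6933e+08 = 0.6392091 m
L = lambda / 2 = 0.6392091 / 2 = 0.3196 m

0.3196 m


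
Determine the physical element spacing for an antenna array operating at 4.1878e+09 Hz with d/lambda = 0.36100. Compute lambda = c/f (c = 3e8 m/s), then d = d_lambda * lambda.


lambda = c / f = 3.0000e+08 / 4.1878e+09 = 0.07163666 m
d = 0.36100 * 0.07163666 = 0.02586 m

0.02586 m


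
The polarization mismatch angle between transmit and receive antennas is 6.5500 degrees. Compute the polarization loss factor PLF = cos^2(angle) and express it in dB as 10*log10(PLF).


PLF_linear = cos^2(6.5500 deg) = 0.9869880
PLF_dB = 10 * log10(0.9869880) = -0.05688 dB

-0.05688 dB


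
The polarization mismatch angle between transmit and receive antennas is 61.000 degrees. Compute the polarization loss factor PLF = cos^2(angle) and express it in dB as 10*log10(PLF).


PLF_linear = cos^2(61.000 deg) = 0.2350404
PLF_dB = 10 * log10(0.2350404) = -6.289 dB

-6.289 dB


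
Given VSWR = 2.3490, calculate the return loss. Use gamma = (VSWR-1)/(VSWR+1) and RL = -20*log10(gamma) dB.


gamma = (2.3490 - 1) / (2.3490 + 1) = 0.4028068
RL = -20 * log10(0.4028068) = 7.898 dB

7.898 dB


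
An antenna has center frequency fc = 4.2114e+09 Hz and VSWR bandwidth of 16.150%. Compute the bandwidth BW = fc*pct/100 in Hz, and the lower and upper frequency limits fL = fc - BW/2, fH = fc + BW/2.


BW = 4.2114e+09 * 16.150/100 = 6.801411e+08 Hz
fL = 4.2114e+09 - 6.801411e+08/2 = 3.871e+09 Hz
fH = 4.2114e+09 + 6.801411e+08/2 = 4.551e+09 Hz

BW=6.801e+08 Hz, fL=3.871e+09 Hz, fH=4.551e+09 Hz


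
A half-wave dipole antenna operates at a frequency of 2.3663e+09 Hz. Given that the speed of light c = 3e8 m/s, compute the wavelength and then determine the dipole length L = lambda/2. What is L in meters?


lambda = c / f = 3.0000e+08 / 2.3663e+09 = 0.1267802 m
L = lambda / 2 = 0.1267802 / 2 = 0.06339 m

0.06339 m


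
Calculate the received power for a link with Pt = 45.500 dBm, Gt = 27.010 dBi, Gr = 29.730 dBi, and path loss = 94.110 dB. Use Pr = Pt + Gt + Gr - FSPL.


Pr = 45.500 + 27.010 + 29.730 - 94.110 = 8.13 dBm

8.13 dBm


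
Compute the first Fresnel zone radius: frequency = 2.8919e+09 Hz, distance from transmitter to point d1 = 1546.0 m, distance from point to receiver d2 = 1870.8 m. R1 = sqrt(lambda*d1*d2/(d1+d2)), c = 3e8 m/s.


lambda = c / f = 3.0000e+08 / 2.8919e+09 = 0.1037380 m
R1 = sqrt(0.1037380 * 1546.0 * 1870.8 / (1546.0 + 1870.8)) = 9.371 m

9.371 m


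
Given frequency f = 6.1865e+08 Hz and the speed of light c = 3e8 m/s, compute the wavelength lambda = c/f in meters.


lambda = c / f = 3.0000e+08 / 6.1865e+08 = 0.4849 m

0.4849 m


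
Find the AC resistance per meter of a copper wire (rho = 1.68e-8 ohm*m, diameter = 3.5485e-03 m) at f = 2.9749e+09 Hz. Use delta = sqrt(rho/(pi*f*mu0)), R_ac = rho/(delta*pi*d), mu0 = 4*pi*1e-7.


delta = sqrt(1.68e-8 / (pi * 2.9749e+09 * 4*pi*1e-7)) = 1.196020e-06 m
R_ac = 1.68e-8 / (1.196020e-06 * pi * 3.5485e-03) = 1.260 ohm/m

1.260 ohm/m


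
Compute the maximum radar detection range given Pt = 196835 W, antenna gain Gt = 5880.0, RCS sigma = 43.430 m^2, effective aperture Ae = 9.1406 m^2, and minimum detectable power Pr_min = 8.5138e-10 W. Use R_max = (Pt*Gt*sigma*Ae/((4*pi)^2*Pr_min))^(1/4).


R^4 = 196835*5880.0*43.430*9.1406 / ((4*pi)^2 * 8.5138e-10) = 3.417441e+18
R_max = 3.417441e+18^0.25 = 42996 m

42996 m


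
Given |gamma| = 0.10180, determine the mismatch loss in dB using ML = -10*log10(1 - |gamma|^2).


ML = -10 * log10(1 - 0.10180^2) = -10 * log10(0.98963676) = 0.04524 dB

0.04524 dB


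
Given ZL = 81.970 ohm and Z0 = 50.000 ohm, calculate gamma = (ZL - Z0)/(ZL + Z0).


gamma = (81.970 - 50.000) / (81.970 + 50.000) = 0.2423

0.2423


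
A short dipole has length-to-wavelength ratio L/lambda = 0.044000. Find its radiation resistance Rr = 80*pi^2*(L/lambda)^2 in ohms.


Rr = 80 * pi^2 * (0.044000)^2 = 80 * 9.869604 * 1.936000e-03 = 1.529 ohm

1.529 ohm


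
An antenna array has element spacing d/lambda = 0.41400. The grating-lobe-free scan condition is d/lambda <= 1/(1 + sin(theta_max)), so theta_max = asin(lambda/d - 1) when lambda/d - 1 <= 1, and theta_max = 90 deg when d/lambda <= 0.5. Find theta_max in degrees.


lambda/d - 1 = 1/0.41400 - 1 = 1.415459 >= 1
d/lambda <= 0.5, so the array can scan to endfire without grating lobes: theta_max = 90 deg

90 deg


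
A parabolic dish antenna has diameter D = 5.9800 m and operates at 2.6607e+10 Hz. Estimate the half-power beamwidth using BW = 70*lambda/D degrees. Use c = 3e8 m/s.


lambda = c / f = 3.0000e+08 / 2.6607e+10 = 0.01127523 m
BW = 70 * 0.01127523 / 5.9800 = 0.1320 deg

0.1320 deg


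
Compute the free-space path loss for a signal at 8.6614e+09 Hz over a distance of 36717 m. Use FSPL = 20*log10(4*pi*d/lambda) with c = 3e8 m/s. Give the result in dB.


lambda = c / f = 3.0000e+08 / 8.6614e+09 = 0.03463643 m
FSPL = 20 * log10(4*pi*36717/0.03463643) = 142.5 dB

142.5 dB


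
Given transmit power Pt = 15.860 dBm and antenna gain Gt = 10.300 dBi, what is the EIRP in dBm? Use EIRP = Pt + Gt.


EIRP = Pt + Gt = 15.860 + 10.300 = 26.16 dBm

26.16 dBm


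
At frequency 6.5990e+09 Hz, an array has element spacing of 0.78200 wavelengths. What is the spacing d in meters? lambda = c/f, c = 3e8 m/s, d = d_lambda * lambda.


lambda = c / f = 3.0000e+08 / 6.5990e+09 = 0.04546143 m
d = 0.78200 * 0.04546143 = 0.03555 m

0.03555 m


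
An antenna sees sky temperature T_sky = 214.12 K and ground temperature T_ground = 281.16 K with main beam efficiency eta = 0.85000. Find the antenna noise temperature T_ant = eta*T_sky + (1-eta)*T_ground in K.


T_ant = 0.85000 * 214.12 + (1 - 0.85000) * 281.16 = 224.2 K

224.2 K


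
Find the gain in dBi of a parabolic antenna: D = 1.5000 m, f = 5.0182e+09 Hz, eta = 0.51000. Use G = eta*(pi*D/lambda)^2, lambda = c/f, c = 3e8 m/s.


lambda = c / f = 3.0000e+08 / 5.0182e+09 = 0.05978239 m
G_linear = 0.51000 * (pi * 1.5000 / 0.05978239)^2 = 3168.881
G_dBi = 10 * log10(3168.881) = 35.01 dBi

35.01 dBi


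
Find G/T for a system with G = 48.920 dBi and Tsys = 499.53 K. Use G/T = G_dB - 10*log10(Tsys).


G/T = 48.920 - 10*log10(499.53) = 48.920 - 26.98562 = 21.93 dB/K

21.93 dB/K


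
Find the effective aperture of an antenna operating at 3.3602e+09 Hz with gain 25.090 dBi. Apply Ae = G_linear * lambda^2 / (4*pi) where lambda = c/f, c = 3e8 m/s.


lambda = c / f = 3.0000e+08 / 3.3602e+09 = 0.08928040 m
G_linear = 10^(25.090/10) = 322.8494
Ae = G_linear * lambda^2 / (4*pi) = 322.8494 * 0.08928040^2 / (4*pi) = 0.2048 m^2

0.2048 m^2


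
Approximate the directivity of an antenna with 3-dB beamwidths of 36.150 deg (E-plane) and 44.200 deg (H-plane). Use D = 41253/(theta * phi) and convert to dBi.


D_linear = 41253 / (36.150 * 44.200) = 25.81814
D_dBi = 10 * log10(25.81814) = 14.12 dBi

14.12 dBi


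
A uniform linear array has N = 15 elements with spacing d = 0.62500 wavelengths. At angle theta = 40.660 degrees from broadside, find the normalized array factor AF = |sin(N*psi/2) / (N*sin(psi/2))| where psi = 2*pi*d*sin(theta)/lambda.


psi = 2*pi*0.62500*sin(40.660 deg) = 2.558705 rad
AF = |sin(15*2.558705/2) / (15*sin(2.558705/2))| = 0.02326

0.02326


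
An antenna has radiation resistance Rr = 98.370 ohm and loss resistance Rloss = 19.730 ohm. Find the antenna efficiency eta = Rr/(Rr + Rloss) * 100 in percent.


eta = 98.370 / (98.370 + 19.730) * 100 = 83.29%

83.29%


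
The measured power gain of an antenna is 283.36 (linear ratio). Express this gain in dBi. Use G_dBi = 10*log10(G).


G_dBi = 10 * log10(283.36) = 24.52 dBi

24.52 dBi


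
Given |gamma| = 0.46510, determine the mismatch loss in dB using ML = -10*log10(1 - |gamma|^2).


ML = -10 * log10(1 - 0.46510^2) = -10 * log10(0.78368199) = 1.059 dB

1.059 dB


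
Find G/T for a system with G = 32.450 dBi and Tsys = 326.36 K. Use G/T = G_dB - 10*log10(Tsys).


G/T = 32.450 - 10*log10(326.36) = 32.450 - 25.13697 = 7.313 dB/K

7.313 dB/K


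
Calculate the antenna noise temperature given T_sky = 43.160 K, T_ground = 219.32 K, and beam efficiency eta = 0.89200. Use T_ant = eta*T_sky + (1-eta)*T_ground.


T_ant = 0.89200 * 43.160 + (1 - 0.89200) * 219.32 = 62.19 K

62.19 K


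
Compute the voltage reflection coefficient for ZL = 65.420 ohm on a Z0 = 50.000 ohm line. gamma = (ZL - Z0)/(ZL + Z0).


gamma = (65.420 - 50.000) / (65.420 + 50.000) = 0.1336

0.1336


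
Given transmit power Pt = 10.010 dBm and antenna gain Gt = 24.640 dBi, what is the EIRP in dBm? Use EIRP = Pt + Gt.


EIRP = Pt + Gt = 10.010 + 24.640 = 34.65 dBm

34.65 dBm


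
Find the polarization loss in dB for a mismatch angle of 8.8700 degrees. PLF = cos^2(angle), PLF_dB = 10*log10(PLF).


PLF_linear = cos^2(8.8700 deg) = 0.9762245
PLF_dB = 10 * log10(0.9762245) = -0.1045 dB

-0.1045 dB


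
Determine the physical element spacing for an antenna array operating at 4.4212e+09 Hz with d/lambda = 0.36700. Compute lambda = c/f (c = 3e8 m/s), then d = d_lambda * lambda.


lambda = c / f = 3.0000e+08 / 4.4212e+09 = 0.06785488 m
d = 0.36700 * 0.06785488 = 0.02490 m

0.02490 m


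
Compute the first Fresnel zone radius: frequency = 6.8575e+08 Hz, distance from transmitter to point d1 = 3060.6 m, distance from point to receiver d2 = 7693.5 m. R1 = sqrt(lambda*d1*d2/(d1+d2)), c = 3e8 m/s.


lambda = c / f = 3.0000e+08 / 6.8575e+08 = 0.4374772 m
R1 = sqrt(0.4374772 * 3060.6 * 7693.5 / (3060.6 + 7693.5)) = 30.95 m

30.95 m


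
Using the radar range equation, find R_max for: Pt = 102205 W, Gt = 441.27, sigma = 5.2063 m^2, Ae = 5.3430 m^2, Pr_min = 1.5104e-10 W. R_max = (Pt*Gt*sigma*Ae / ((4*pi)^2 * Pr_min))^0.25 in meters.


R^4 = 102205*441.27*5.2063*5.3430 / ((4*pi)^2 * 1.5104e-10) = 5.259921e+16
R_max = 5.259921e+16^0.25 = 15144 m

15144 m


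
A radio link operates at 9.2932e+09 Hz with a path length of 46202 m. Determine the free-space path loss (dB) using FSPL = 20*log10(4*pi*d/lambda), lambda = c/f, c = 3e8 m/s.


lambda = c / f = 3.0000e+08 / 9.2932e+09 = 0.03228167 m
FSPL = 20 * log10(4*pi*46202/0.03228167) = 145.1 dB

145.1 dB


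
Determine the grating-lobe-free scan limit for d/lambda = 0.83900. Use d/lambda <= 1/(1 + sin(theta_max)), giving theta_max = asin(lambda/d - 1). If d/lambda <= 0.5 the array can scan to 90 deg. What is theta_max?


lambda/d - 1 = 1/0.83900 - 1 = 0.1918951
theta_max = asin(0.1918951) = 11.06 deg

11.06 deg


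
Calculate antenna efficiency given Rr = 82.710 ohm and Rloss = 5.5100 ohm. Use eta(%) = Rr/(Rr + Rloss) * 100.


eta = 82.710 / (82.710 + 5.5100) * 100 = 93.75%

93.75%


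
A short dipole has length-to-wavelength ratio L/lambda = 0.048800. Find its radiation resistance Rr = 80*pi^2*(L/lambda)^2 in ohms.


Rr = 80 * pi^2 * (0.048800)^2 = 80 * 9.869604 * 2.381440e-03 = 1.880 ohm

1.880 ohm


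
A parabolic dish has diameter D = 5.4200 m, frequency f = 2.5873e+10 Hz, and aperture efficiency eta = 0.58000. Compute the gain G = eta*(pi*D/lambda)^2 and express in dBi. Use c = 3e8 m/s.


lambda = c / f = 3.0000e+08 / 2.5873e+10 = 0.01159510 m
G_linear = 0.58000 * (pi * 5.4200 / 0.01159510)^2 = 1.250770e+06
G_dBi = 10 * log10(1.250770e+06) = 60.97 dBi

60.97 dBi


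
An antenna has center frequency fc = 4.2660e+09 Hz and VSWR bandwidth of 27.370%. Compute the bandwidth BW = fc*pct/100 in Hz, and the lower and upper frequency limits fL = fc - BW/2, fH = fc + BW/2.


BW = 4.2660e+09 * 27.370/100 = 1.167604e+09 Hz
fL = 4.2660e+09 - 1.167604e+09/2 = 3.682e+09 Hz
fH = 4.2660e+09 + 1.167604e+09/2 = 4.850e+09 Hz

BW=1.168e+09 Hz, fL=3.682e+09 Hz, fH=4.850e+09 Hz


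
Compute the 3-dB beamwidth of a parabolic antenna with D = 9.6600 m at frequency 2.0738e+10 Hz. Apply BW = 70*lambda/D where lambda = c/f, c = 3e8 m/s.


lambda = c / f = 3.0000e+08 / 2.0738e+10 = 0.01446620 m
BW = 70 * 0.01446620 / 9.6600 = 0.1048 deg

0.1048 deg


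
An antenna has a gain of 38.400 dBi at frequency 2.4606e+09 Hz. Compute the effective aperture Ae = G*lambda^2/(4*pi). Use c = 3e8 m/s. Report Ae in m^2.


lambda = c / f = 3.0000e+08 / 2.4606e+09 = 0.1219215 m
G_linear = 10^(38.400/10) = 6918.310
Ae = G_linear * lambda^2 / (4*pi) = 6918.310 * 0.1219215^2 / (4*pi) = 8.184 m^2

8.184 m^2


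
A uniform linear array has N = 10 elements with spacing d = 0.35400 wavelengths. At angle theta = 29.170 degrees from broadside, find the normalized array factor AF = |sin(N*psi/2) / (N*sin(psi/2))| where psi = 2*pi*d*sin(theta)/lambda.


psi = 2*pi*0.35400*sin(29.170 deg) = 1.084104 rad
AF = |sin(10*1.084104/2) / (10*sin(1.084104/2))| = 0.1472

0.1472


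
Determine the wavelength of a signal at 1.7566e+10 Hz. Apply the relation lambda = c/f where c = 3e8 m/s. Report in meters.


lambda = c / f = 3.0000e+08 / 1.7566e+10 = 0.01708 m

0.01708 m


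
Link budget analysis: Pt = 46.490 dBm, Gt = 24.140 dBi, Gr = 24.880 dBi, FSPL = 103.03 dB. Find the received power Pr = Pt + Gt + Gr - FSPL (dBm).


Pr = 46.490 + 24.140 + 24.880 - 103.03 = -7.52 dBm

-7.52 dBm


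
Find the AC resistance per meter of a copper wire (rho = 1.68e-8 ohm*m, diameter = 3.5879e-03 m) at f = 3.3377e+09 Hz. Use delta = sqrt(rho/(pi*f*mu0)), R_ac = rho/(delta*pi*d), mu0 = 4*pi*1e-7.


delta = sqrt(1.68e-8 / (pi * 3.3377e+09 * 4*pi*1e-7)) = 1.129149e-06 m
R_ac = 1.68e-8 / (1.129149e-06 * pi * 3.5879e-03) = 1.320 ohm/m

1.320 ohm/m


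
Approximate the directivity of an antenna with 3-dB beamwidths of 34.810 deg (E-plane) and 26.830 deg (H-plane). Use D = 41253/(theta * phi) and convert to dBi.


D_linear = 41253 / (34.810 * 26.830) = 44.17035
D_dBi = 10 * log10(44.17035) = 16.45 dBi

16.45 dBi


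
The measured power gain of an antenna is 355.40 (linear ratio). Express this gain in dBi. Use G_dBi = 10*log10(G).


G_dBi = 10 * log10(355.40) = 25.51 dBi

25.51 dBi


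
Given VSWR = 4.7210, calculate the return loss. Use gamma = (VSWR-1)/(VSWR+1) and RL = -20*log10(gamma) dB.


gamma = (4.7210 - 1) / (4.7210 + 1) = 0.6504108
RL = -20 * log10(0.6504108) = 3.736 dB

3.736 dB


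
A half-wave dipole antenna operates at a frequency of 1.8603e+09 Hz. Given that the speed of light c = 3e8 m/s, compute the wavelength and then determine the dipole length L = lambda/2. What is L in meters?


lambda = c / f = 3.0000e+08 / 1.8603e+09 = 0.1612643 m
L = lambda / 2 = 0.1612643 / 2 = 0.08063 m

0.08063 m
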